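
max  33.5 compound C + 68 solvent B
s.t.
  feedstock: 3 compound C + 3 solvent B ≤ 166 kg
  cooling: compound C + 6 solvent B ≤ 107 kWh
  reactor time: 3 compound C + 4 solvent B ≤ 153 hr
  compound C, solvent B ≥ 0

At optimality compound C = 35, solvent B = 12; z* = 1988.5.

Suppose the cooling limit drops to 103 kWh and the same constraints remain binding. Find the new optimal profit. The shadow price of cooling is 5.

Δb = -4, so new z* = 1988.5 + (5)·(-4) = 1988.5 − 20 = 1968.5.

1968.5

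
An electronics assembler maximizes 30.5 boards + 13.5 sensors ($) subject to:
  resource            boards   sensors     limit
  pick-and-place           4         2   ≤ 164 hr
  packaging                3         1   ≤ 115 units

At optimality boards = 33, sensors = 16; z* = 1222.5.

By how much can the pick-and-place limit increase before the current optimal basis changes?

Binding constraints: pick-and-place, packaging. The basis is B = [[4,2],[3,1]] with det -2.
Per unit increase in pick-and-place, x* moves by d = (-0.5, 1.5).
The basis stays optimal until boards reaches 0; allowable increase = 66 hr.

66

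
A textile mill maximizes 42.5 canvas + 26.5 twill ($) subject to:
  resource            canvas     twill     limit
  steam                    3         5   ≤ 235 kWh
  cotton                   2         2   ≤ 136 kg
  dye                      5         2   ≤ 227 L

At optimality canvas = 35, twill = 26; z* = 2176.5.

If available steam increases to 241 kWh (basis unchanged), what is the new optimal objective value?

2191.5

At the optimum: steam uses 235 of 235 (binding); cotton uses 122 of 136 (slack = 14); dye uses 227 of 227 (binding).
Since cotton is not tight, its dual is 0.
From A_Bᵀ y = c: 3·y_steam + 5·y_dye = 42.5; 5·y_steam + 2·y_dye = 26.5.
Solving: y_steam = 2.5, y_dye = 7.
Δz = y_steam·Δb = 2.5 × (6) = 15, so new z* = 2176.5 + 15 = 2191.5.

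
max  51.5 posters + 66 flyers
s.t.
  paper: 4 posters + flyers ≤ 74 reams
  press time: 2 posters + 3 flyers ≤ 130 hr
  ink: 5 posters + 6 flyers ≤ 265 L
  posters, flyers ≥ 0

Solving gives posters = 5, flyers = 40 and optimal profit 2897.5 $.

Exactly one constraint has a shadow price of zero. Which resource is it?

paper

paper: 60/74 (slack 14)
press time: 130/130 (binding)
ink: 265/265 (binding)
By complementary slackness, a constraint with positive slack has shadow price 0 → paper.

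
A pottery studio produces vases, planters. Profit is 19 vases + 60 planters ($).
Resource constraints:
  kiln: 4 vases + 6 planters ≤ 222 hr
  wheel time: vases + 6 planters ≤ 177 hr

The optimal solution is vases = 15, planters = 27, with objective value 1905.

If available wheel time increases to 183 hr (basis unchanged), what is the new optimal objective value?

Check each constraint at x*: kiln 222/222 (tight); wheel time 177/177 (tight).
The binding rows give the dual system: 4·y_kiln + 1·y_wheel time = 19 and 6·y_kiln + 6·y_wheel time = 60.
Solving: y_kiln = 3, y_wheel time = 7.
Δz = y_wheel time·Δb = 7 × (6) = 42, so new z* = 1905 + 42 = 1947.

1947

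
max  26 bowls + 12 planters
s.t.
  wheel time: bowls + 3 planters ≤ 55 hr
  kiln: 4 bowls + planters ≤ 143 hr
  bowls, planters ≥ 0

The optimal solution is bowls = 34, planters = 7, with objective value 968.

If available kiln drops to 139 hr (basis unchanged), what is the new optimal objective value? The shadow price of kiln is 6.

Δb = -4, so new z* = 968 + (6)·(-4) = 968 − 24 = 944.

944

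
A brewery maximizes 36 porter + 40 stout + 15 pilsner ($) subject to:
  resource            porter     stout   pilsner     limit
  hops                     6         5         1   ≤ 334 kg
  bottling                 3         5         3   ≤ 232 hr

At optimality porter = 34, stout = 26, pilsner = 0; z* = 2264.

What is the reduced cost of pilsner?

Check each constraint at x*: hops 334/334 (tight); bottling 232/232 (tight).
The binding rows give the dual system: 6·y_hops + 3·y_bottling = 36 and 5·y_hops + 5·y_bottling = 40.
Solving: y_hops = 4, y_bottling = 4.
Reduced cost of pilsner: c₃ − yᵀa₃ = 15 − (4·1 + 4·3) = 15 − 16 = -1.

-1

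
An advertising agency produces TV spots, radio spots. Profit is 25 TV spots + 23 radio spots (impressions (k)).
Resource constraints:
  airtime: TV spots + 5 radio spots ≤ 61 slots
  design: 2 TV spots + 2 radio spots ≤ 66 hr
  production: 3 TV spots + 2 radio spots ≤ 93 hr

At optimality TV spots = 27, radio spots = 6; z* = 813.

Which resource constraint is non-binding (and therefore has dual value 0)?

airtime: 57/61 (slack 4)
design: 66/66 (binding)
production: 93/93 (binding)
By complementary slackness, a constraint with positive slack has shadow price 0 → airtime.

airtime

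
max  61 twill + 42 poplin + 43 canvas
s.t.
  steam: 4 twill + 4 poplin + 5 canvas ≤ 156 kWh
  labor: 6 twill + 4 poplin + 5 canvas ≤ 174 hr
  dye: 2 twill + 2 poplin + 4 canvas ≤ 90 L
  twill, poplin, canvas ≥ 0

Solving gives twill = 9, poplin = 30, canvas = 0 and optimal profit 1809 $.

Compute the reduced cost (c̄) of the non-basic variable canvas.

-9.5

Check each constraint at x*: steam 156/156 (tight); labor 174/174 (tight); dye 78/90 (slack 12).
By complementary slackness, y = 0 for the non-binding constraint.
From A_Bᵀ y = c: 4·y_steam + 6·y_labor = 61; 4·y_steam + 4·y_labor = 42.
This yields shadow prices y_steam = 1, y_labor = 9.5.
Reduced cost of canvas: c₃ − yᵀa₃ = 43 − (1·5 + 9.5·5) = 43 − 52.5 = -9.5.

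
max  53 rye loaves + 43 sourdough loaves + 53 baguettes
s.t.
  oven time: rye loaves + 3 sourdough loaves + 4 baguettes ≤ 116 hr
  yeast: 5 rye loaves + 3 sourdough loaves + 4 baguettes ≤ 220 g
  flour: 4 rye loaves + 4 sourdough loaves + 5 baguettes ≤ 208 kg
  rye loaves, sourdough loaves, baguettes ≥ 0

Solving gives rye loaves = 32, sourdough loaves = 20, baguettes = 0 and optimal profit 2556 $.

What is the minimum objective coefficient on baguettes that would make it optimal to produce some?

55

Check each constraint at x*: oven time 92/116 (slack 24); yeast 220/220 (tight); flour 208/208 (tight).
Slack constraints have shadow price 0 (complementary slackness).
From A_Bᵀ y = c: 5·y_yeast + 4·y_flour = 53; 3·y_yeast + 4·y_flour = 43.
Solving: y_yeast = 5, y_flour = 7.
baguettes enters the basis when its profit ≥ yᵀa₃ = 5·4 + 7·5 = 55.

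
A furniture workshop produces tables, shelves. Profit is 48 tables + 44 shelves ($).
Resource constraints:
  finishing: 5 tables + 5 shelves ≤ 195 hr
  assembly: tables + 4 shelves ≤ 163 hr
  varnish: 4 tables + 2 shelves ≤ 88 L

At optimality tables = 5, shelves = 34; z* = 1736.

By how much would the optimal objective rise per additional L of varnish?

2

Binding: finishing and varnish. Non-binding: assembly (22 unused).
Slack constraints have shadow price 0 (complementary slackness).
Dual feasibility on the basic columns requires 5·y_finishing + 4·y_varnish = 48, 5·y_finishing + 2·y_varnish = 44.
→ y_finishing = 8 and y_varnish = 2.
Shadow price of varnish = 2.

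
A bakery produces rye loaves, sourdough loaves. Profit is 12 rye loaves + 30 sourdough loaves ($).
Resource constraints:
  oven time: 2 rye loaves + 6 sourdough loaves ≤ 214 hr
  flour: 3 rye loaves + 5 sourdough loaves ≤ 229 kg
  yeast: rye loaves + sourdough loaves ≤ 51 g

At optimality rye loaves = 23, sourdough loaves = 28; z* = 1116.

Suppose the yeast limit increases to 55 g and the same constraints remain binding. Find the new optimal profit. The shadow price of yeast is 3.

Δb = 4, so new z* = 1116 + (3)·(4) = 1116 + 12 = 1128.

1128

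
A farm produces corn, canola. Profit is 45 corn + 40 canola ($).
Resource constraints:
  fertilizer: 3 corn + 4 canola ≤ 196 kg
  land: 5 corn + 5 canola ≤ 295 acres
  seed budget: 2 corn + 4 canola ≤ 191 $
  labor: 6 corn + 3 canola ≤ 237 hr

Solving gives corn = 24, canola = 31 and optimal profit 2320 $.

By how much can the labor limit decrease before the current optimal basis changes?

71.25

Binding constraints: fertilizer, labor. The basis is B = [[3,4],[6,3]] with det -15.
Per unit decrease in labor, x* moves by d = (-0.2667, 0.2).
The basis stays optimal until seed budget becomes binding; allowable decrease = 71.25 hr.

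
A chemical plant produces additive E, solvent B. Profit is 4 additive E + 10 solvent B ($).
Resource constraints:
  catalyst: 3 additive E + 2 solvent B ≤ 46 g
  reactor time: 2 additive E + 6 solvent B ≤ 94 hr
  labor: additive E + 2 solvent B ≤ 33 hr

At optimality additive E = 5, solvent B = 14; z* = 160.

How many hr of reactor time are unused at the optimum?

0

reactor time used = 2·5 + 6·14 = 94; slack = 94 − 94 = 0.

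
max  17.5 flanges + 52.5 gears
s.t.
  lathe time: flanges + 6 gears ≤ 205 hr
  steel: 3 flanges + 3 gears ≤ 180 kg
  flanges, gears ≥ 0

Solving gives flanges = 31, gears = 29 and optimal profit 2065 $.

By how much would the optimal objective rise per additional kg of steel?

Both lathe time and steel are binding at x*.
The binding rows give the dual system: 1·y_lathe time + 3·y_steel = 17.5 and 6·y_lathe time + 3·y_steel = 52.5.
Solving: y_lathe time = 7, y_steel = 3.5.
Shadow price of steel = 3.5.

3.5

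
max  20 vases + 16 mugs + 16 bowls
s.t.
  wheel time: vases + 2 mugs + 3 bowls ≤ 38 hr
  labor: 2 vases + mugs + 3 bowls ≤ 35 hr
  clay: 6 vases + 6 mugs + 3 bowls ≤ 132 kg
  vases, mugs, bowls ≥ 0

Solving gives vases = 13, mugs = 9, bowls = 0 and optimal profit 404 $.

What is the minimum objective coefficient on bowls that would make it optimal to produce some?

18

Check each constraint at x*: wheel time 31/38 (slack 7); labor 35/35 (tight); clay 132/132 (tight).
By complementary slackness, y = 0 for the non-binding constraint.
Dual feasibility on the basic columns requires 2·y_labor + 6·y_clay = 20, 1·y_labor + 6·y_clay = 16.
Solving: y_labor = 4, y_clay = 2.
bowls enters the basis when its profit ≥ yᵀa₃ = 4·3 + 2·3 = 18.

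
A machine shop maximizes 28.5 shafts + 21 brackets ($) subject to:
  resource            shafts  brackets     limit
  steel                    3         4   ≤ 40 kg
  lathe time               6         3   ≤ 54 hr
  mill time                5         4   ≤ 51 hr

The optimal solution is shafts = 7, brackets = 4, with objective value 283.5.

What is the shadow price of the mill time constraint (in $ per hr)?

Check each constraint at x*: steel 37/40 (slack 3); lathe time 54/54 (tight); mill time 51/51 (tight).
Slack constraints have shadow price 0 (complementary slackness).
From A_Bᵀ y = c: 6·y_lathe time + 5·y_mill time = 28.5; 3·y_lathe time + 4·y_mill time = 21.
→ y_lathe time = 1 and y_mill time = 4.5.
Shadow price of mill time = 4.5.

4.5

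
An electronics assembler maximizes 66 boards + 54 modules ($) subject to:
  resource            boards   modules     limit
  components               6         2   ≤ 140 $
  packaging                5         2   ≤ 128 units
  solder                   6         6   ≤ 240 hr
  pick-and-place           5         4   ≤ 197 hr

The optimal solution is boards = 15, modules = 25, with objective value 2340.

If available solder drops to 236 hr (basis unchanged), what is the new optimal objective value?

2308

At the optimum: components uses 140 of 140 (binding); packaging uses 125 of 128 (slack = 3); solder uses 240 of 240 (binding); pick-and-place uses 175 of 197 (slack = 22).
By complementary slackness, y = 0 for the non-binding constraints.
Dual feasibility on the basic columns requires 6·y_components + 6·y_solder = 66, 2·y_components + 6·y_solder = 54.
→ y_components = 3 and y_solder = 8.
Δz = y_solder·Δb = 8 × (-4) = -32, so new z* = 2340 − 32 = 2308.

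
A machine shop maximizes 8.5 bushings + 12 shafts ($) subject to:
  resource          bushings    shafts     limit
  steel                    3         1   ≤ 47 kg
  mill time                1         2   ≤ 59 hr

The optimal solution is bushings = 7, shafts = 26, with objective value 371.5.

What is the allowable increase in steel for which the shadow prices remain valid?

130

Binding constraints: steel, mill time. The basis is B = [[3,1],[1,2]] with det 5.
Per unit increase in steel, x* moves by d = (0.4, -0.2).
The basis stays optimal until shafts reaches 0; allowable increase = 130 kg.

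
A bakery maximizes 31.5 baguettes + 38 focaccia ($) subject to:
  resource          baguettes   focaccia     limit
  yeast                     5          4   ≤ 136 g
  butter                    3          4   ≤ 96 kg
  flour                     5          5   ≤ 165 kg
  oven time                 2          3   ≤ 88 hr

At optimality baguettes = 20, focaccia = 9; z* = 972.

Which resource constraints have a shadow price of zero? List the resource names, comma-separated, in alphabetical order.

yeast: 136/136 (binding)
butter: 96/96 (binding)
flour: 145/165 (slack 20)
oven time: 67/88 (slack 21)
By complementary slackness, a constraint with positive slack has shadow price 0 → flour, oven time.

flour, oven time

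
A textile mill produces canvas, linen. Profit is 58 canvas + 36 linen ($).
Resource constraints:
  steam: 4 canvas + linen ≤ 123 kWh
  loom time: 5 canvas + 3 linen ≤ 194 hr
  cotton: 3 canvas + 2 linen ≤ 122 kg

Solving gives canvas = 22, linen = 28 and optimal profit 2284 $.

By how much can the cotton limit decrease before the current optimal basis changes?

1

Binding constraints: loom time, cotton. The basis is B = [[5,3],[3,2]] with det 1.
Per unit decrease in cotton, x* moves by d = (3, -5).
The basis stays optimal until steam becomes binding; allowable decrease = 1 kg.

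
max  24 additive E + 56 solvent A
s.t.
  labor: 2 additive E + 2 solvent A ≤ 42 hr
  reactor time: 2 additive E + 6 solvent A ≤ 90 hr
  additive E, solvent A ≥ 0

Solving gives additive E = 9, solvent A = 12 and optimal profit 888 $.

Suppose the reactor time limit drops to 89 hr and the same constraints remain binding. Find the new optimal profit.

Both labor and reactor time are binding at x*.
Dual feasibility on the basic columns requires 2·y_labor + 2·y_reactor time = 24, 2·y_labor + 6·y_reactor time = 56.
This yields shadow prices y_labor = 4, y_reactor time = 8.
Δz = y_reactor time·Δb = 8 × (-1) = -8, so new z* = 888 − 8 = 880.

880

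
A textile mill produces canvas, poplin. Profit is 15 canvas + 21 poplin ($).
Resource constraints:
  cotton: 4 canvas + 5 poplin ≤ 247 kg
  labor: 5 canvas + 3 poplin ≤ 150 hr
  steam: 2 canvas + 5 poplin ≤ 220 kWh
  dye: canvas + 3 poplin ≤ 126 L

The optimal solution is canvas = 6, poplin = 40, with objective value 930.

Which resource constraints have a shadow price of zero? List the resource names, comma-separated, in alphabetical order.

cotton: 224/247 (slack 23)
labor: 150/150 (binding)
steam: 212/220 (slack 8)
dye: 126/126 (binding)
By complementary slackness, a constraint with positive slack has shadow price 0 → cotton, steam.

cotton, steam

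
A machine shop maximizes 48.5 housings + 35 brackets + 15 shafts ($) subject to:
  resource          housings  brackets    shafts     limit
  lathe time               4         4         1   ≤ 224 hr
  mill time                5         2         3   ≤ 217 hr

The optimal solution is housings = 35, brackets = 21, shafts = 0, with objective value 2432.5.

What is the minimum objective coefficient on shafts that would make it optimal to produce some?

Both lathe time and mill time are binding at x*.
Dual feasibility on the basic columns requires 4·y_lathe time + 5·y_mill time = 48.5, 4·y_lathe time + 2·y_mill time = 35.
This yields shadow prices y_lathe time = 6.5, y_mill time = 4.5.
shafts enters the basis when its profit ≥ yᵀa₃ = 6.5·1 + 4.5·3 = 20.

20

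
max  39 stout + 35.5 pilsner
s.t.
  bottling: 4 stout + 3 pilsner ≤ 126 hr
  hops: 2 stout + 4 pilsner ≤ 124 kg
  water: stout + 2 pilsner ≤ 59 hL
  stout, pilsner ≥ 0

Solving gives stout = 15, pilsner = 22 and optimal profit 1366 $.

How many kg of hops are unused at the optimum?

6

hops used = 2·15 + 4·22 = 118; slack = 124 − 118 = 6.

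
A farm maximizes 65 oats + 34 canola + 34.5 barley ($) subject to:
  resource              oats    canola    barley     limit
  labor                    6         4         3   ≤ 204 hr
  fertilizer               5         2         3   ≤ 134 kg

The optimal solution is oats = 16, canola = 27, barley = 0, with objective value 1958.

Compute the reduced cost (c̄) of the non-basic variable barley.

-1.5

Check each constraint at x*: labor 204/204 (tight); fertilizer 134/134 (tight).
Dual feasibility on the basic columns requires 6·y_labor + 5·y_fertilizer = 65, 4·y_labor + 2·y_fertilizer = 34.
This yields shadow prices y_labor = 5, y_fertilizer = 7.
Reduced cost of barley: c₃ − yᵀa₃ = 34.5 − (5·3 + 7·3) = 34.5 − 36 = -1.5.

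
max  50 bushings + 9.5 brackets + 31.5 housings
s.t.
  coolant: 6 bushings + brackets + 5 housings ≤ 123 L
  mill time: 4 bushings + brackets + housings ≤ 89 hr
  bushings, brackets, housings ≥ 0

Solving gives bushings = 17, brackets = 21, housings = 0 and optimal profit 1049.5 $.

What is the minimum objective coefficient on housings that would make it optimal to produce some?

Check each constraint at x*: coolant 123/123 (tight); mill time 89/89 (tight).
From A_Bᵀ y = c: 6·y_coolant + 4·y_mill time = 50; 1·y_coolant + 1·y_mill time = 9.5.
This yields shadow prices y_coolant = 6, y_mill time = 3.5.
housings enters the basis when its profit ≥ yᵀa₃ = 6·5 + 3.5·1 = 33.5.

33.5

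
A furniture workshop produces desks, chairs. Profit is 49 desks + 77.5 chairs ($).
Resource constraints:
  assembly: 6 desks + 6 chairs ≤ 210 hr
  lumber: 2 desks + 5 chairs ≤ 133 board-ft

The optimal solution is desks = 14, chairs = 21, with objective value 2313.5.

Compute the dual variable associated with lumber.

Both assembly and lumber are binding at x*.
The binding rows give the dual system: 6·y_assembly + 2·y_lumber = 49 and 6·y_assembly + 5·y_lumber = 77.5.
Solving: y_assembly = 5, y_lumber = 9.5.
Shadow price of lumber = 9.5.

9.5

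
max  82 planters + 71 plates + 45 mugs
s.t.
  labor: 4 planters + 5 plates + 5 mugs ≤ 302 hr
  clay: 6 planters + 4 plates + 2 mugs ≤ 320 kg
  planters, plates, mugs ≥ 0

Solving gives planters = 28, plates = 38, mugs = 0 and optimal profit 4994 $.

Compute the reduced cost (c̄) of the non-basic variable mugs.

Both labor and clay are binding at x*.
From A_Bᵀ y = c: 4·y_labor + 6·y_clay = 82; 5·y_labor + 4·y_clay = 71.
Solving: y_labor = 7, y_clay = 9.
Reduced cost of mugs: c₃ − yᵀa₃ = 45 − (7·5 + 9·2) = 45 − 53 = -8.

-8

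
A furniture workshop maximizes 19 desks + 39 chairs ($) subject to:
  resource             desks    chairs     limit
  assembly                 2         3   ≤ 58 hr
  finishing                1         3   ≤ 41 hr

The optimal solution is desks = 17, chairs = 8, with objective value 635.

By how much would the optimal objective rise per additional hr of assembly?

6

At the optimum: assembly uses 58 of 58 (binding); finishing uses 41 of 41 (binding).
From A_Bᵀ y = c: 2·y_assembly + 1·y_finishing = 19; 3·y_assembly + 3·y_finishing = 39.
Solving: y_assembly = 6, y_finishing = 7.
Shadow price of assembly = 6.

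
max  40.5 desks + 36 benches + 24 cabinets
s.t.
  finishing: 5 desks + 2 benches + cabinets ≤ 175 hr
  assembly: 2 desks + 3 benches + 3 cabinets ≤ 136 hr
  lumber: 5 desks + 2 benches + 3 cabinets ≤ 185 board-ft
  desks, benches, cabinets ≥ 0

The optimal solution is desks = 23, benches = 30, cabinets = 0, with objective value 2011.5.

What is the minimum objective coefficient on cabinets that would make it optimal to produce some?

31.5

Binding: finishing and assembly. Non-binding: lumber (10 unused).
Since lumber is not tight, its dual is 0.
The binding rows give the dual system: 5·y_finishing + 2·y_assembly = 40.5 and 2·y_finishing + 3·y_assembly = 36.
This yields shadow prices y_finishing = 4.5, y_assembly = 9.
cabinets enters the basis when its profit ≥ yᵀa₃ = 4.5·1 + 9·3 = 31.5.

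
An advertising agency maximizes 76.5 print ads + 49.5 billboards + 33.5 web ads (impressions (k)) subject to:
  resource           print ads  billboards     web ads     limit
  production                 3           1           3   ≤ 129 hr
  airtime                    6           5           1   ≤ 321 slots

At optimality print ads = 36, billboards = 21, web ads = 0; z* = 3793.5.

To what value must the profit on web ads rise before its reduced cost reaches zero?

36.5

Check each constraint at x*: production 129/129 (tight); airtime 321/321 (tight).
Dual feasibility on the basic columns requires 3·y_production + 6·y_airtime = 76.5, 1·y_production + 5·y_airtime = 49.5.
This yields shadow prices y_production = 9.5, y_airtime = 8.
web ads enters the basis when its profit ≥ yᵀa₃ = 9.5·3 + 8·1 = 36.5.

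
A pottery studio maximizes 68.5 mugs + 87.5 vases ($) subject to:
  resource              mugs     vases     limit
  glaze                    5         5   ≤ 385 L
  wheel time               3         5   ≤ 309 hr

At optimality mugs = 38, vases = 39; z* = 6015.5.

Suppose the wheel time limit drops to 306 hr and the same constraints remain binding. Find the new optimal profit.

Both glaze and wheel time are binding at x*.
Dual feasibility on the basic columns requires 5·y_glaze + 3·y_wheel time = 68.5, 5·y_glaze + 5·y_wheel time = 87.5.
Solving: y_glaze = 8, y_wheel time = 9.5.
Δz = y_wheel time·Δb = 9.5 × (-3) = -28.5, so new z* = 6015.5 − 28.5 = 5987.

5987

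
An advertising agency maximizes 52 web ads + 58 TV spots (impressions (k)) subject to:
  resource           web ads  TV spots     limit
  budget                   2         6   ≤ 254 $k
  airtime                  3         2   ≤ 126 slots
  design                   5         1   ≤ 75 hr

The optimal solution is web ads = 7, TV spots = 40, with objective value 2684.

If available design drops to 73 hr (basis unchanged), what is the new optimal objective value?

Binding: budget and design. Non-binding: airtime (25 unused).
Slack constraints have shadow price 0 (complementary slackness).
Dual feasibility on the basic columns requires 2·y_budget + 5·y_design = 52, 6·y_budget + 1·y_design = 58.
→ y_budget = 8.5 and y_design = 7.
Δz = y_design·Δb = 7 × (-2) = -14, so new z* = 2684 − 14 = 2670.

2670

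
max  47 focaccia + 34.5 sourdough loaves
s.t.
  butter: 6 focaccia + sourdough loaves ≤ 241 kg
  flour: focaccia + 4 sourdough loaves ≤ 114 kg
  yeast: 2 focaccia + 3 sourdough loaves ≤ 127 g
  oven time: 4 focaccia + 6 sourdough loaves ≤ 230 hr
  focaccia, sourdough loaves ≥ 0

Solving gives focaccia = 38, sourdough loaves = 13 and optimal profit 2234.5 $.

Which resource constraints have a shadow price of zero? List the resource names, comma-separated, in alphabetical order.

butter: 241/241 (binding)
flour: 90/114 (slack 24)
yeast: 115/127 (slack 12)
oven time: 230/230 (binding)
By complementary slackness, a constraint with positive slack has shadow price 0 → flour, yeast.

flour, yeast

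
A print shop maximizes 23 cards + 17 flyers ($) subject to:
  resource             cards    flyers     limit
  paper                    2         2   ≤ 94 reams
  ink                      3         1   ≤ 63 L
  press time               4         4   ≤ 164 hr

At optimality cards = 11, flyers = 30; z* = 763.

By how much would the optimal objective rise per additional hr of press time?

Binding: ink and press time. Non-binding: paper (12 unused).
By complementary slackness, y = 0 for the non-binding constraint.
Dual feasibility on the basic columns requires 3·y_ink + 4·y_press time = 23, 1·y_ink + 4·y_press time = 17.
Solving: y_ink = 3, y_press time = 3.5.
Shadow price of press time = 3.5.

3.5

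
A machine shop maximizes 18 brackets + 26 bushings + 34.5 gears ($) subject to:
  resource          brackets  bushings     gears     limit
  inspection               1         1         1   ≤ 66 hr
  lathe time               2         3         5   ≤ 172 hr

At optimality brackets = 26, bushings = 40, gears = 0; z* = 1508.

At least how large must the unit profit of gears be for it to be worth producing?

At the optimum: inspection uses 66 of 66 (binding); lathe time uses 172 of 172 (binding).
The binding rows give the dual system: 1·y_inspection + 2·y_lathe time = 18 and 1·y_inspection + 3·y_lathe time = 26.
This yields shadow prices y_inspection = 2, y_lathe time = 8.
gears enters the basis when its profit ≥ yᵀa₃ = 2·1 + 8·5 = 42.

42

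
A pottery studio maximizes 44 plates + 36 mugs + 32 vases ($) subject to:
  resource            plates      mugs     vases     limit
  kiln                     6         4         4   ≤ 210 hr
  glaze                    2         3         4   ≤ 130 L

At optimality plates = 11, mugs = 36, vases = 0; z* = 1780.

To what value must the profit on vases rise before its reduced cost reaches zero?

At the optimum: kiln uses 210 of 210 (binding); glaze uses 130 of 130 (binding).
The binding rows give the dual system: 6·y_kiln + 2·y_glaze = 44 and 4·y_kiln + 3·y_glaze = 36.
→ y_kiln = 6 and y_glaze = 4.
vases enters the basis when its profit ≥ yᵀa₃ = 6·4 + 4·4 = 40.

40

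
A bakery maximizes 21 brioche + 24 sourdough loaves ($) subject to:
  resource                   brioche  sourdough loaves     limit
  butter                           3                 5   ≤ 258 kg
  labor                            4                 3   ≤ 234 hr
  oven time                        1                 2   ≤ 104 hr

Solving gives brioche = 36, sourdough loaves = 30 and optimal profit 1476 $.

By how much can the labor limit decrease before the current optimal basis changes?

Binding constraints: butter, labor. The basis is B = [[3,5],[4,3]] with det -11.
Per unit decrease in labor, x* moves by d = (-0.4545, 0.2727).
The basis stays optimal until brioche reaches 0; allowable decrease = 79.2 hr.

79.2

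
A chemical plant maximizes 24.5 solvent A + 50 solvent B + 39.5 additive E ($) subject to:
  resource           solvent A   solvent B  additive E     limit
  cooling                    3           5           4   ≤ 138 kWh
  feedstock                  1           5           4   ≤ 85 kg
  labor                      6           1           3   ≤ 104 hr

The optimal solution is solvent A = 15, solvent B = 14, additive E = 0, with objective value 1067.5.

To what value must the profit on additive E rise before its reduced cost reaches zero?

At the optimum: cooling uses 115 of 138 (slack = 23); feedstock uses 85 of 85 (binding); labor uses 104 of 104 (binding).
Slack constraints have shadow price 0 (complementary slackness).
From A_Bᵀ y = c: 1·y_feedstock + 6·y_labor = 24.5; 5·y_feedstock + 1·y_labor = 50.
Solving: y_feedstock = 9.5, y_labor = 2.5.
additive E enters the basis when its profit ≥ yᵀa₃ = 9.5·4 + 2.5·3 = 45.5.

45.5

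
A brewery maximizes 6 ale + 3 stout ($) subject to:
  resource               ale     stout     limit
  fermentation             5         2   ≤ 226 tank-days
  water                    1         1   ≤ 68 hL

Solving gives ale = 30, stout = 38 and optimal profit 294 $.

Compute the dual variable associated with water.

1

Check each constraint at x*: fermentation 226/226 (tight); water 68/68 (tight).
From A_Bᵀ y = c: 5·y_fermentation + 1·y_water = 6; 2·y_fermentation + 1·y_water = 3.
Solving: y_fermentation = 1, y_water = 1.
Shadow price of water = 1.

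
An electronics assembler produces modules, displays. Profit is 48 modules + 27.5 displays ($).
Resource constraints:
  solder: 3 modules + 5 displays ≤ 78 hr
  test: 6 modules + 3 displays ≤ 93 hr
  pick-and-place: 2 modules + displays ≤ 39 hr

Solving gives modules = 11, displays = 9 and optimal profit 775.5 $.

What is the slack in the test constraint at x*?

test used = 6·11 + 3·9 = 93; slack = 93 − 93 = 0.

0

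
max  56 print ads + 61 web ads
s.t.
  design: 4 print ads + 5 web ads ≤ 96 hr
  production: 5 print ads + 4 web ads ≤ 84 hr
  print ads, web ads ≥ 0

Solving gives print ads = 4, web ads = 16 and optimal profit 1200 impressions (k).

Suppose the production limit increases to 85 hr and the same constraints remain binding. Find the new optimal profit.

Check each constraint at x*: design 96/96 (tight); production 84/84 (tight).
Dual feasibility on the basic columns requires 4·y_design + 5·y_production = 56, 5·y_design + 4·y_production = 61.
Solving: y_design = 9, y_production = 4.
Δz = y_production·Δb = 4 × (1) = 4, so new z* = 1200 + 4 = 1204.

1204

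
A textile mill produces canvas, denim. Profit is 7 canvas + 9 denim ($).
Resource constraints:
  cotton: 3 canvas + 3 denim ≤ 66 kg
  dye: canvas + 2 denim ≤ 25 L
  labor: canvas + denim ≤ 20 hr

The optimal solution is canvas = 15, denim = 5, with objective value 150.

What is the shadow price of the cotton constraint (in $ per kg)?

Binding: dye and labor. Non-binding: cotton (6 unused).
By complementary slackness, y = 0 for the non-binding constraint.
From A_Bᵀ y = c: 1·y_dye + 1·y_labor = 7; 2·y_dye + 1·y_labor = 9.
Solving: y_dye = 2, y_labor = 5.
Shadow price of cotton = 0.

0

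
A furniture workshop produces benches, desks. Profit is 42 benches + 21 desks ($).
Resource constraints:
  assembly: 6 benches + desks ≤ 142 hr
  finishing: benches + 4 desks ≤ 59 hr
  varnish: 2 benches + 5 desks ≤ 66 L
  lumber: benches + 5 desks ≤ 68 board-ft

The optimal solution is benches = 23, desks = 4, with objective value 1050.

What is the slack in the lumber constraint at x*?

25

lumber used = 1·23 + 5·4 = 43; slack = 68 − 43 = 25.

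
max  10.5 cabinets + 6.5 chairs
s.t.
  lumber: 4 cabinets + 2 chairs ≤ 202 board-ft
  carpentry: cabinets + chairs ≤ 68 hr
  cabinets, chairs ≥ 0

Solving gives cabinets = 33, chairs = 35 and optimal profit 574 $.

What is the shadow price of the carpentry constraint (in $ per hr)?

Both lumber and carpentry are binding at x*.
Dual feasibility on the basic columns requires 4·y_lumber + 1·y_carpentry = 10.5, 2·y_lumber + 1·y_carpentry = 6.5.
→ y_lumber = 2 and y_carpentry = 2.5.
Shadow price of carpentry = 2.5.

2.5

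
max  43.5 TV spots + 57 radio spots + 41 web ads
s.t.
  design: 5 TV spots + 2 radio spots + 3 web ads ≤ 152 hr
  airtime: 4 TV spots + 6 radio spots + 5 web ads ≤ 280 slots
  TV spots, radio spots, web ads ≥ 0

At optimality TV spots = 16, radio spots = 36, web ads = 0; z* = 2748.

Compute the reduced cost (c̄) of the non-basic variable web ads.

-8.5

At the optimum: design uses 152 of 152 (binding); airtime uses 280 of 280 (binding).
Dual feasibility on the basic columns requires 5·y_design + 4·y_airtime = 43.5, 2·y_design + 6·y_airtime = 57.
This yields shadow prices y_design = 1.5, y_airtime = 9.
Reduced cost of web ads: c₃ − yᵀa₃ = 41 − (1.5·3 + 9·5) = 41 − 49.5 = -8.5.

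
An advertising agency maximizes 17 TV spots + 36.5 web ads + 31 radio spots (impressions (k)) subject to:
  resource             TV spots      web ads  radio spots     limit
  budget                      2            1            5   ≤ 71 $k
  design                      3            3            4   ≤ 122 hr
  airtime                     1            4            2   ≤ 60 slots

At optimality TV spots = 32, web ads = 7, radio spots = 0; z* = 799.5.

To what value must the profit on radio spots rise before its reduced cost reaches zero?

Check each constraint at x*: budget 71/71 (tight); design 117/122 (slack 5); airtime 60/60 (tight).
By complementary slackness, y = 0 for the non-binding constraint.
Dual feasibility on the basic columns requires 2·y_budget + 1·y_airtime = 17, 1·y_budget + 4·y_airtime = 36.5.
This yields shadow prices y_budget = 4.5, y_airtime = 8.
radio spots enters the basis when its profit ≥ yᵀa₃ = 4.5·5 + 8·2 = 38.5.

38.5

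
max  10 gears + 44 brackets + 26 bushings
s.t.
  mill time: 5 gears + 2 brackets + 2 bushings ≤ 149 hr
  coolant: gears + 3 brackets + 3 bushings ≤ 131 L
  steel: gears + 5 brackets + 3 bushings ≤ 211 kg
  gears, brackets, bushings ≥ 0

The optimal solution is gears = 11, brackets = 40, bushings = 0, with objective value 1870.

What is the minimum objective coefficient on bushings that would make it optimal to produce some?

Binding: coolant and steel. Non-binding: mill time (14 unused).
Since mill time is not tight, its dual is 0.
From A_Bᵀ y = c: 1·y_coolant + 1·y_steel = 10; 3·y_coolant + 5·y_steel = 44.
Solving: y_coolant = 3, y_steel = 7.
bushings enters the basis when its profit ≥ yᵀa₃ = 3·3 + 7·3 = 30.

30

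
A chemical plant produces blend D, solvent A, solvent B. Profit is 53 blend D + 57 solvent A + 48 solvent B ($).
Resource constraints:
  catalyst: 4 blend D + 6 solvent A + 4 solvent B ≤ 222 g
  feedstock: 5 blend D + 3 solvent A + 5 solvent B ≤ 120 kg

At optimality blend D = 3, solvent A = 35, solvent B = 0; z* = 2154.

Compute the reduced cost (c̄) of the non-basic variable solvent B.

-5

Check each constraint at x*: catalyst 222/222 (tight); feedstock 120/120 (tight).
The binding rows give the dual system: 4·y_catalyst + 5·y_feedstock = 53 and 6·y_catalyst + 3·y_feedstock = 57.
Solving: y_catalyst = 7, y_feedstock = 5.
Reduced cost of solvent B: c₃ − yᵀa₃ = 48 − (7·4 + 5·5) = 48 − 53 = -5.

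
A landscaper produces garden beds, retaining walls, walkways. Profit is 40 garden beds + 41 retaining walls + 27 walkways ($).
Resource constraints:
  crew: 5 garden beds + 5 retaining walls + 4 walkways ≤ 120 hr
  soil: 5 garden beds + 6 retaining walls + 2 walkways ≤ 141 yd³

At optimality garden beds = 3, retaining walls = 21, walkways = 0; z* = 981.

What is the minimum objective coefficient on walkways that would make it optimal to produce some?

Check each constraint at x*: crew 120/120 (tight); soil 141/141 (tight).
The binding rows give the dual system: 5·y_crew + 5·y_soil = 40 and 5·y_crew + 6·y_soil = 41.
→ y_crew = 7 and y_soil = 1.
walkways enters the basis when its profit ≥ yᵀa₃ = 7·4 + 1·2 = 30.

30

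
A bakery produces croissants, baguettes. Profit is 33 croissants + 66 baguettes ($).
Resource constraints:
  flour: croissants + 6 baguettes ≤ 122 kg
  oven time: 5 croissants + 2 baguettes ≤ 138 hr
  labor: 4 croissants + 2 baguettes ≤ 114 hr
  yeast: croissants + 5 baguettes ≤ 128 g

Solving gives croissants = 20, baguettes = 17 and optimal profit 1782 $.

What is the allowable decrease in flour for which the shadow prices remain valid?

Binding constraints: flour, labor. The basis is B = [[1,6],[4,2]] with det -22.
Per unit decrease in flour, x* moves by d = (0.0909, -0.1818).
The basis stays optimal until oven time becomes binding; allowable decrease = 44 kg.

44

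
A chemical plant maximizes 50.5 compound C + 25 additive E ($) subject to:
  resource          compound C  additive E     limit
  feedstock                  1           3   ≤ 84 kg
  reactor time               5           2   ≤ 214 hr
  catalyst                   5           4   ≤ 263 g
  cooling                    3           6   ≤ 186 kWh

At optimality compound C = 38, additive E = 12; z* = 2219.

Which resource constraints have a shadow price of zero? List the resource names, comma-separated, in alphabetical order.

feedstock: 74/84 (slack 10)
reactor time: 214/214 (binding)
catalyst: 238/263 (slack 25)
cooling: 186/186 (binding)
By complementary slackness, a constraint with positive slack has shadow price 0 → catalyst, feedstock.

catalyst, feedstock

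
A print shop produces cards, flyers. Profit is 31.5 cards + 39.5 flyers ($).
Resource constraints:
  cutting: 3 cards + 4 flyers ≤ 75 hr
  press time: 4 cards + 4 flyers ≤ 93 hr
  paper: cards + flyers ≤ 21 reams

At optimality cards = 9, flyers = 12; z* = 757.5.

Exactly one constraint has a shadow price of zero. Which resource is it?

press time

cutting: 75/75 (binding)
press time: 84/93 (slack 9)
paper: 21/21 (binding)
By complementary slackness, a constraint with positive slack has shadow price 0 → press time.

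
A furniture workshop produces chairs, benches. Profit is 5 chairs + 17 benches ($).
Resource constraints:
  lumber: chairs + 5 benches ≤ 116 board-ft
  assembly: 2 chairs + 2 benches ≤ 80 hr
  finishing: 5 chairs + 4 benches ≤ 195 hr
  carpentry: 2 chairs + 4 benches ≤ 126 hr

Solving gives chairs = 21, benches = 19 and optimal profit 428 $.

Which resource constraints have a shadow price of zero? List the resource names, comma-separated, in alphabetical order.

carpentry, finishing

lumber: 116/116 (binding)
assembly: 80/80 (binding)
finishing: 181/195 (slack 14)
carpentry: 118/126 (slack 8)
By complementary slackness, a constraint with positive slack has shadow price 0 → carpentry, finishing.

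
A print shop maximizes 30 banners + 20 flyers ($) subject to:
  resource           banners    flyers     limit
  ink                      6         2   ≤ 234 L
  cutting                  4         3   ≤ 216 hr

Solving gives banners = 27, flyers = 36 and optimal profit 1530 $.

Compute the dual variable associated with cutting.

6

Check each constraint at x*: ink 234/234 (tight); cutting 216/216 (tight).
The binding rows give the dual system: 6·y_ink + 4·y_cutting = 30 and 2·y_ink + 3·y_cutting = 20.
This yields shadow prices y_ink = 1, y_cutting = 6.
Shadow price of cutting = 6.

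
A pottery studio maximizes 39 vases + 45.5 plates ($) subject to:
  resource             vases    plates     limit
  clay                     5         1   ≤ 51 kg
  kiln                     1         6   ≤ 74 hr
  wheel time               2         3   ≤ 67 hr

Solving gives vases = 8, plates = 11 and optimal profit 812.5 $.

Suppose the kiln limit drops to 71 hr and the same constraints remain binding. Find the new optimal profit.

Check each constraint at x*: clay 51/51 (tight); kiln 74/74 (tight); wheel time 49/67 (slack 18).
Since wheel time is not tight, its dual is 0.
Dual feasibility on the basic columns requires 5·y_clay + 1·y_kiln = 39, 1·y_clay + 6·y_kiln = 45.5.
This yields shadow prices y_clay = 6.5, y_kiln = 6.5.
Δz = y_kiln·Δb = 6.5 × (-3) = -19.5, so new z* = 812.5 − 19.5 = 793.

793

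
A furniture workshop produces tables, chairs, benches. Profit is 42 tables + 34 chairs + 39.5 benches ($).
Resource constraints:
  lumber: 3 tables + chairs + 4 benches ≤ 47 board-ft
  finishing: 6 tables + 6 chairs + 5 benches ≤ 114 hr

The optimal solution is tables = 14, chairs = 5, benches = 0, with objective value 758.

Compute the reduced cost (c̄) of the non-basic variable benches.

-1.5

Check each constraint at x*: lumber 47/47 (tight); finishing 114/114 (tight).
Dual feasibility on the basic columns requires 3·y_lumber + 6·y_finishing = 42, 1·y_lumber + 6·y_finishing = 34.
This yields shadow prices y_lumber = 4, y_finishing = 5.
Reduced cost of benches: c₃ − yᵀa₃ = 39.5 − (4·4 + 5·5) = 39.5 − 41 = -1.5.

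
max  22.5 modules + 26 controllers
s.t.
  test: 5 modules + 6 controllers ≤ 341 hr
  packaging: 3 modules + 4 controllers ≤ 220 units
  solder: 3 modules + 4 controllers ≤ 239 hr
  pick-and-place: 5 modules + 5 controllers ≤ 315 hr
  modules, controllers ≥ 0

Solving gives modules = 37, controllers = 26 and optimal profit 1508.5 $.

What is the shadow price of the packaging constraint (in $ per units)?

0

Check each constraint at x*: test 341/341 (tight); packaging 215/220 (slack 5); solder 215/239 (slack 24); pick-and-place 315/315 (tight).
Since packaging, solder are not tight, their duals are 0.
The binding rows give the dual system: 5·y_test + 5·y_pick-and-place = 22.5 and 6·y_test + 5·y_pick-and-place = 26.
Solving: y_test = 3.5, y_pick-and-place = 1.
Shadow price of packaging = 0.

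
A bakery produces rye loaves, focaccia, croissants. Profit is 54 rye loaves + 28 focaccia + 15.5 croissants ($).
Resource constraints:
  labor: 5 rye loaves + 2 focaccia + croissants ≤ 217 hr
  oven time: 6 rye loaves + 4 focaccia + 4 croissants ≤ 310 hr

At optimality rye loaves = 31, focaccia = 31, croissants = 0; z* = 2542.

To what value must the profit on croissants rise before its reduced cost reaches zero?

22

Both labor and oven time are binding at x*.
Dual feasibility on the basic columns requires 5·y_labor + 6·y_oven time = 54, 2·y_labor + 4·y_oven time = 28.
Solving: y_labor = 6, y_oven time = 4.
croissants enters the basis when its profit ≥ yᵀa₃ = 6·1 + 4·4 = 22.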